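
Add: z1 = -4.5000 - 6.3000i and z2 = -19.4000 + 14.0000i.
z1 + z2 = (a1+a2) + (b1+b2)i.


Real: -4.5 - 19.4 = -23.9
Imag: -6.3 + 14 = 7.7

-23.9000 + 7.7000i


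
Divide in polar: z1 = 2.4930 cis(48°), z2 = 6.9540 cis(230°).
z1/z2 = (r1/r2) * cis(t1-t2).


r = 2.4930 / 6.9540 = 0.3585
theta = 48° - 230° = -182° = 178° (mod 360)

0.3585 cis(178°)


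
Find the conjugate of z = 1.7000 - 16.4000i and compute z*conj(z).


z_bar = 1.7000 + 16.4000i
z*z_bar = 1.7^2 + (-16.4)^2 = 2.89 + 268.96 = 271.85

z_bar = 1.7000 + 16.4000i, z*z_bar = 271.85


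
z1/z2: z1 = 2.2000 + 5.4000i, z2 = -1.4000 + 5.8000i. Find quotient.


Conjugate of z2 = -1.4000 - 5.8000i
Numerator: (2.2000 + 5.4000i)(-1.4000 - 5.8000i) = 28.2400 - 20.3200i
Denominator: (-1.4)^2 + 5.8^2 = 35.6
Result = (28.2400 - 20.3200i)/35.6

0.7933 - 0.5708i


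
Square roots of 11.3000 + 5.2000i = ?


|z| = sqrt(127.69+27.04) = 12.4391
sqrt((|z|+a)/2) = sqrt((12.4391+11.3)/2) = sqrt(11.8695) = 3.4452
sqrt((|z|-a)/2) = sqrt((12.4391-11.3)/2) = sqrt(0.5695) = 0.7547

±(3.4452 + 0.7547i) i.e. 3.4452 + 0.7547i and -3.4452 - 0.7547i


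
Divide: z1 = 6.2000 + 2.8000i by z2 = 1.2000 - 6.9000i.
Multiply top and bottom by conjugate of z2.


Conjugate of z2 = 1.2000 + 6.9000i
Numerator: (6.2000 + 2.8000i)(1.2000 + 6.9000i) = -11.8800 + 46.1400i
Denominator: 1.2^2 + (-6.9)^2 = 49.05
Result = (-11.8800 + 46.1400i)/49.05

-0.2422 + 0.9407i


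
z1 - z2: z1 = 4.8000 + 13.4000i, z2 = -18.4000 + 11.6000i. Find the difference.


Real: 4.8 + 18.4 = 23.2
Imag: 13.4 - 11.6 = 1.8

23.2000 + 1.8000i


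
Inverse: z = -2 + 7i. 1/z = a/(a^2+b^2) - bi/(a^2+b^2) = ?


|z|^2 = 4+49 = 53
1/z = (-2 - 7i)/53

1/z = -0.0377 - 0.1321i


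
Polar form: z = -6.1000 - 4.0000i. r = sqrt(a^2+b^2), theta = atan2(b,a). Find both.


r = sqrt(37.21+16) = sqrt(53.21) = 7.2945
theta = atan2(-4, -6.1) = -146.7456 degrees

r = 7.2945, theta = -146.7456 degrees


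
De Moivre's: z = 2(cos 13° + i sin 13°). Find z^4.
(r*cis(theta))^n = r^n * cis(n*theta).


r^4 = 2^4 = 16
n*theta = 4*13° = 52° = 52° (mod 360)
a = 16*cos(52°) = 9.8506
b = 16*sin(52°) = 12.6082

16 cis(52°) = 9.8506 + 12.6082i


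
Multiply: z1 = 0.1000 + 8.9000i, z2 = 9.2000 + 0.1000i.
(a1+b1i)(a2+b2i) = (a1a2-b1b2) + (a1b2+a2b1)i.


Real = 0.1*9.2 - 8.9*0.1 = 0.92 - 0.89 = 0.03
Imag = 0.1*0.1 + 9.2*8.9 = 0.01 + 81.88 = 81.89

0.0300 + 81.8900i


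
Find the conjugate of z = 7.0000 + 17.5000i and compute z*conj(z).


z_bar = 7.0000 - 17.5000i
z*z_bar = 7^2 + 17.5^2 = 49 + 306.25 = 355.25

z_bar = 7.0000 - 17.5000i, z*z_bar = 355.25


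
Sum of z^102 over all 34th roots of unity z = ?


The roots are w_k = w^k with w = e^(2*pi*i/34), and (w^k)^102 = (w^102)^k.
So S = 1 + u + u^2 + ... + u^(33) with u = w^102.
102 = 3*34 + 0, so 102 is a multiple of 34 and u = (w^34)^3 = 1.
Every one of the 34 terms equals 1: S = 34

S = 34


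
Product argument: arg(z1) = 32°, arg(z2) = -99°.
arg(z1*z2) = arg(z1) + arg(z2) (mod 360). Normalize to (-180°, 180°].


arg(z1*z2) = 32° - 99° = -67°
Normalized to (-180°, 180°]: -67°

-67°


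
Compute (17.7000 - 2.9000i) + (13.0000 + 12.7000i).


Real: 17.7 + 13 = 30.7
Imag: -2.9 + 12.7 = 9.8

30.7000 + 9.8000i


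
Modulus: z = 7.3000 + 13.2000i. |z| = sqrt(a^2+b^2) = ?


|z| = sqrt(7.3^2 + 13.2^2) = sqrt(53.29 + 174.24) = sqrt(227.53) = 15.0841

|z| = 15.0841


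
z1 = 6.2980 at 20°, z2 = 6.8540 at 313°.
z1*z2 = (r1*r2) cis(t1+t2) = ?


r = 6.2980 * 6.8540 = 43.1665
theta = 20° + 313° = 333° = 333° (mod 360)

43.1665 cis(333°)


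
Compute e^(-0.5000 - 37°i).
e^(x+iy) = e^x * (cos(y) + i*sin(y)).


e^-0.5000 = 0.6065
cos(-37°) = 0.7986
sin(-37°) = -0.6018
Real = 0.6065*0.7986 = 0.4844
Imag = 0.6065*(-0.6018) = -0.3650

0.4844 - 0.3650i


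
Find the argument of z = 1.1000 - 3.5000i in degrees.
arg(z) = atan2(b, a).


Re = 1.1, Im = -3.5
arg = atan2(-3.5, 1.1) = -72.5528 degrees

arg(z) = -72.5528 degrees


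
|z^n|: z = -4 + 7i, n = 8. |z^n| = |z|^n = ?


|z| = sqrt(16+49) = sqrt(65) = 8.0623
|z^8| = |z|^8 = (sqrt(65))^8 = 65^4 = 17850625

|z^8| = 17850625


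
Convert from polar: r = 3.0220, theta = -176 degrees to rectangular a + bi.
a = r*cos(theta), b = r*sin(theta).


a = 3.0220*cos(-176°) = 3.0220*(-0.99756) = -3.0146
b = 3.0220*sin(-176°) = 3.0220*(-0.06976) = -0.2108

-3.0146 - 0.2108i


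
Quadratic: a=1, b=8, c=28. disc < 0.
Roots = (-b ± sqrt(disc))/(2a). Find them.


disc = 8^2 - 4*1*28 = 64 - 112 = -48
sqrt(|disc|) = sqrt(48) = 6.9282
Real part = -8/(2*1) = -4.0000
Imag part = 6.9282/(2*1) = 3.4641

-4.0000 ± 3.4641i


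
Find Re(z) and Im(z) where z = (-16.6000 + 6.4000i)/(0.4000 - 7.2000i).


Multiply by conjugate: (-16.6000 + 6.4000i)(0.4000 + 7.2000i) / (0.4^2 + (-7.2)^2)
Numerator real = -16.6*0.4 + 6.4*(-7.2) = -52.72
Numerator imag = 6.4*0.4 - (-16.6)*(-7.2) = -116.96
Denominator = 52
Re(z) = -52.72/52 = -1.0138
Im(z) = -116.96/52 = -2.2492

Re(z) = -1.0138, Im(z) = -2.2492


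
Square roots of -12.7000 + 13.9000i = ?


|z| = sqrt(161.29+193.21) = 18.8282
sqrt((|z|+a)/2) = sqrt((18.8282+(-12.7))/2) = sqrt(3.0641) = 1.7505
sqrt((|z|-a)/2) = sqrt((18.8282-(-12.7))/2) = sqrt(15.7641) = 3.9704

±(1.7505 + 3.9704i) i.e. 1.7505 + 3.9704i and -1.7505 - 3.9704i


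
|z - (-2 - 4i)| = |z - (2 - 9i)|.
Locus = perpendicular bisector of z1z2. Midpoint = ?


Equal distances means the locus is the perpendicular bisector of z1 and z2.
Midpoint = ((-2+2)/2, (-4+(-9))/2) = (0, -6.5000)

Perpendicular bisector through (0, -6.5000)


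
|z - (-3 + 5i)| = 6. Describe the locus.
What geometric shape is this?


|z - z0| = r is a circle with center z0 and radius r.
Center = (-3, 5), radius = 6

Circle with center (-3, 5) and radius 6


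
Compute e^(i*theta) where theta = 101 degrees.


cos(101°) = -0.1908
sin(101°) = 0.9816

e^(i*101°) = -0.1908 + 0.9816i


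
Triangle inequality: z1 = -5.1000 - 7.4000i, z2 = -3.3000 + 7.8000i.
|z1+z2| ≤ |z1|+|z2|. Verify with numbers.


|z1| = sqrt((-5.1)^2 + (-7.4)^2) = sqrt(80.77) = 8.9872
|z2| = sqrt((-3.3)^2 + 7.8^2) = sqrt(71.73) = 8.4694
z1+z2 = -8.4000 + 0.4000i
|z1+z2| = sqrt(70.72) = 8.4095
|z1|+|z2| = 8.9872 + 8.4694 = 17.4566

|z1+z2| = 8.4095 ≤ |z1|+|z2| = 17.4566 (verified)


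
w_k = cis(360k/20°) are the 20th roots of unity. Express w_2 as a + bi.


Angle = 360*2/20 = 36°
a = cos(36°) = 0.8090
b = sin(36°) = 0.5878

0.8090 + 0.5878i


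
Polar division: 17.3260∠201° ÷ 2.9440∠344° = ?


r = 17.3260 / 2.9440 = 5.8852
theta = 201° - 344° = -143° = 217° (mod 360)

5.8852 cis(217°)


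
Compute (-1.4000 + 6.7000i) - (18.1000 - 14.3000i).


Real: -1.4 - 18.1 = -19.5
Imag: 6.7 + 14.3 = 21

-19.5000 + 21.0000i


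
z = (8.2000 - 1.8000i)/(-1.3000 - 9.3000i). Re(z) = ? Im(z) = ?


Multiply by conjugate: (8.2000 - 1.8000i)(-1.3000 + 9.3000i) / ((-1.3)^2 + (-9.3)^2)
Numerator real = 8.2*(-1.3) - (1.8)*(-9.3) = 6.08
Numerator imag = -1.8*(-1.3) - 8.2*(-9.3) = 78.6
Denominator = 88.18
Re(z) = 6.08/88.18 = 0.0689
Im(z) = 78.6/88.18 = 0.8914

Re(z) = 0.0689, Im(z) = 0.8914


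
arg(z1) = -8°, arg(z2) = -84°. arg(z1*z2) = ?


arg(z1*z2) = -8° - 84° = -92°
Normalized to (-180°, 180°]: -92°

-92°


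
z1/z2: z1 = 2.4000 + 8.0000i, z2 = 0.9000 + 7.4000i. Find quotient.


Conjugate of z2 = 0.9000 - 7.4000i
Numerator: (2.4000 + 8.0000i)(0.9000 - 7.4000i) = 61.3600 - 10.5600i
Denominator: 0.9^2 + 7.4^2 = 55.57
Result = (61.3600 - 10.5600i)/55.57

1.1042 - 0.1900i


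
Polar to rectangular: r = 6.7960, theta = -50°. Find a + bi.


a = 6.7960*cos(-50°) = 6.7960*0.64279 = 4.3684
b = 6.7960*sin(-50°) = 6.7960*(-0.76604) = -5.2060

4.3684 - 5.2060i


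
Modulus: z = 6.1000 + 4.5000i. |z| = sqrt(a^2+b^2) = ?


|z| = sqrt(6.1^2 + 4.5^2) = sqrt(37.21 + 20.25) = sqrt(57.46) = 7.5802

|z| = 7.5802


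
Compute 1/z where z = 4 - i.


|z|^2 = 16+1 = 17
1/z = (4 + 1i)/17

1/z = 0.2353 + 0.0588i


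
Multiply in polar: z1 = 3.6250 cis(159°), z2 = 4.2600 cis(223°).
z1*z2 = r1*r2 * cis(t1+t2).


r = 3.6250 * 4.2600 = 15.4425
theta = 159° + 223° = 382° = 22° (mod 360)

15.4425 cis(22°)


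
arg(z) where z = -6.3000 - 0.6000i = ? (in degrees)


Re = -6.3, Im = -0.6
arg = atan2(-0.6, -6.3) = -174.5597 degrees

arg(z) = -174.5597 degrees


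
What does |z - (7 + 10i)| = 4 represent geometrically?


|z - z0| = r is a circle with center z0 and radius r.
Center = (7, 10), radius = 4

Circle with center (7, 10) and radius 4


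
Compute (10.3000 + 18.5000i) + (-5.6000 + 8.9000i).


Real: 10.3 - 5.6 = 4.7
Imag: 18.5 + 8.9 = 27.4

4.7000 + 27.4000i


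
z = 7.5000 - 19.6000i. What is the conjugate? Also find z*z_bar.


z_bar = 7.5000 + 19.6000i
z*z_bar = 7.5^2 + (-19.6)^2 = 56.25 + 384.16 = 440.41

z_bar = 7.5000 + 19.6000i, z*z_bar = 440.41


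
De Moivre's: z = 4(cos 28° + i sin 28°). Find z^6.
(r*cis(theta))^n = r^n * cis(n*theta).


r^6 = 4^6 = 4096
n*theta = 6*28° = 168° = 168° (mod 360)
a = 4096*cos(168°) = -4006.4926
b = 4096*sin(168°) = 851.6063

4096 cis(168°) = -4006.4926 + 851.6063i


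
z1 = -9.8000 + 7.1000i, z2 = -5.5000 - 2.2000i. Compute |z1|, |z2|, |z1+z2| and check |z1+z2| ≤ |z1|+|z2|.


|z1| = sqrt((-9.8)^2 + 7.1^2) = sqrt(146.45) = 12.1017
|z2| = sqrt((-5.5)^2 + (-2.2)^2) = sqrt(35.09) = 5.9237
z1+z2 = -15.3000 + 4.9000i
|z1+z2| = sqrt(258.1) = 16.0655
|z1|+|z2| = 12.1017 + 5.9237 = 18.0254

|z1+z2| = 16.0655 ≤ |z1|+|z2| = 18.0254 (verified)


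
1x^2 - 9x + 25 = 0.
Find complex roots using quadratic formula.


disc = (-9)^2 - 4*1*25 = 81 - 100 = -19
sqrt(|disc|) = sqrt(19) = 4.3589
Real part = 9/(2*1) = 4.5000
Imag part = 4.3589/(2*1) = 2.1794

4.5000 ± 2.1794i


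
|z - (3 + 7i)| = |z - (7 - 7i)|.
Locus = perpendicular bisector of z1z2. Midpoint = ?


Equal distances means the locus is the perpendicular bisector of z1 and z2.
Midpoint = ((3+7)/2, (7+(-7))/2) = (5.0000, 0)

Perpendicular bisector through (5.0000, 0)


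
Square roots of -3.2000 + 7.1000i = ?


|z| = sqrt(10.24+50.41) = 7.7878
sqrt((|z|+a)/2) = sqrt((7.7878+(-3.2))/2) = sqrt(2.2939) = 1.5146
sqrt((|z|-a)/2) = sqrt((7.7878-(-3.2))/2) = sqrt(5.4939) = 2.3439

±(1.5146 + 2.3439i) i.e. 1.5146 + 2.3439i and -1.5146 - 2.3439i


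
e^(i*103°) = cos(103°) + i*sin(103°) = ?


cos(103°) = -0.2250
sin(103°) = 0.9744

e^(i*103°) = -0.2250 + 0.9744i


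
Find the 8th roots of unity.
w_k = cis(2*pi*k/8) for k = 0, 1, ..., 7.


The 8th roots of unity are cis(360k/8°) for k=0..7
Angle step = 360/8 = 45°
Primitive root: cis(45°)
Primitive root = 0.7071 + 0.7071i

8 roots at angles: 0°, 45°, 90°, 135°, 180°, 225°, 270°, 315°


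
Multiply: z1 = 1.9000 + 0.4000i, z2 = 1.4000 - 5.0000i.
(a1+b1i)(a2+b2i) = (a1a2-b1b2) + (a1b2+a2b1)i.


Real = 1.9*1.4 - 0.4*(-5) = 2.66 - (-2) = 4.66
Imag = 1.9*(-5) + 1.4*0.4 = -9.5 + 0.56 = -8.94

4.6600 - 8.9400i


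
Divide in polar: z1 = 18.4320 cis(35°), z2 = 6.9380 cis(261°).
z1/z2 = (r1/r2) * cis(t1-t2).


r = 18.4320 / 6.9380 = 2.6567
theta = 35° - 261° = -226° = 134° (mod 360)

2.6567 cis(134°)


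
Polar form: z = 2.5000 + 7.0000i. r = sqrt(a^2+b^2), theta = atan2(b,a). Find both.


r = sqrt(6.25+49) = sqrt(55.25) = 7.4330
theta = atan2(7, 2.5) = 70.3462 degrees

r = 7.4330, theta = 70.3462 degrees


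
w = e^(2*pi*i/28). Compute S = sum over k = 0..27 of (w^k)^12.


The roots are w_k = w^k with w = e^(2*pi*i/28), and (w^k)^12 = (w^12)^k.
So S = 1 + u + u^2 + ... + u^(27) with u = w^12.
12 = 0*28 + 12, so 12 is not a multiple of 28: u = w^12 ≠ 1 (w is a primitive 28th root), while u^28 = (w^28)^12 = 1.
Geometric series: S = (1 - u^28)/(1 - u) = (1 - 1)/(1 - u) = 0

S = 0


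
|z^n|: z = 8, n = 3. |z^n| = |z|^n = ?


|z| = sqrt(64+0) = sqrt(64) = 8
|z^3| = |z|^3 = 8^3 = 512

|z^3| = 512


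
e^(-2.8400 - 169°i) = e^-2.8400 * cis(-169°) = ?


e^-2.8400 = 0.05843
cos(-169°) = -0.9816
sin(-169°) = -0.1908
Real = 0.05843*(-0.9816) = -0.0574
Imag = 0.05843*(-0.1908) = -0.0111

-0.0574 - 0.0111i


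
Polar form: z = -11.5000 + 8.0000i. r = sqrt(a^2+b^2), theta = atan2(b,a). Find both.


r = sqrt(132.25+64) = sqrt(196.25) = 14.0089
theta = atan2(8, -11.5) = 145.1755 degrees

r = 14.0089, theta = 145.1755 degrees


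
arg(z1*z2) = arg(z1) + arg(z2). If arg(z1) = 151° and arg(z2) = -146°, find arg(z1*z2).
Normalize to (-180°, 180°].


arg(z1*z2) = 151° - 146° = 5°
Normalized to (-180°, 180°]: 5°

5°


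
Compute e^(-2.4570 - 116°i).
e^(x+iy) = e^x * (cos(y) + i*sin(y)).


e^-2.4570 = 0.0857
cos(-116°) = -0.4384
sin(-116°) = -0.8988
Real = 0.0857*(-0.4384) = -0.0376
Imag = 0.0857*(-0.8988) = -0.0770

-0.0376 - 0.0770i


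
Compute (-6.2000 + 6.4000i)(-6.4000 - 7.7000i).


Real = -6.2*(-6.4) - 6.4*(-7.7) = 39.68 - (-49.28) = 88.96
Imag = -6.2*(-7.7) - (6.4)*6.4 = 47.74 - (40.96) = 6.78

88.9600 + 6.7800i


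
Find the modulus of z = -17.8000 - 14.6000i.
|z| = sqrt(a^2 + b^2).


|z| = sqrt((-17.8)^2 + (-14.6)^2) = sqrt(316.84 + 213.16) = sqrt(530) = 23.0217

|z| = 23.0217


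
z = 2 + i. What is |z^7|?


|z| = sqrt(4+1) = sqrt(5) = 2.2361
|z^7| = |z|^7 = (sqrt(5))^7 = 5^3 * sqrt(5) = 125*sqrt(5)

|z^7| = 125*sqrt(5) ≈ 279.5085


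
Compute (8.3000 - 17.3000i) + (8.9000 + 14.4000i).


Real: 8.3 + 8.9 = 17.2
Imag: -17.3 + 14.4 = -2.9

17.2000 - 2.9000i


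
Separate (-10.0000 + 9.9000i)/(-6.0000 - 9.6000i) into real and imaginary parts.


Multiply by conjugate: (-10.0000 + 9.9000i)(-6.0000 + 9.6000i) / ((-6)^2 + (-9.6)^2)
Numerator real = -10*(-6) + 9.9*(-9.6) = -35.04
Numerator imag = 9.9*(-6) - (-10)*(-9.6) = -155.4
Denominator = 128.16
Re(z) = -35.04/128.16 = -0.2734
Im(z) = -155.4/128.16 = -1.2125

Re(z) = -0.2734, Im(z) = -1.2125


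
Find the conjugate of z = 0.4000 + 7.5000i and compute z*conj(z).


z_bar = 0.4000 - 7.5000i
z*z_bar = 0.4^2 + 7.5^2 = 0.16 + 56.25 = 56.41

z_bar = 0.4000 - 7.5000i, z*z_bar = 56.41


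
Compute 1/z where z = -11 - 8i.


|z|^2 = 121+64 = 185
1/z = (-11 + 8i)/185

1/z = -0.0595 + 0.0432i


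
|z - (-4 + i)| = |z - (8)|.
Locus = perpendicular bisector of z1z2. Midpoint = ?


Equal distances means the locus is the perpendicular bisector of z1 and z2.
Midpoint = ((-4+8)/2, (1+0)/2) = (2.0000, 0.5000)

Perpendicular bisector through (2.0000, 0.5000)


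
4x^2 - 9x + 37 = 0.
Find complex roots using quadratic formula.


disc = (-9)^2 - 4*4*37 = 81 - 592 = -511
sqrt(|disc|) = sqrt(511) = 22.6053
Real part = 9/(2*4) = 1.1250
Imag part = 22.6053/(2*4) = 2.8257

1.1250 ± 2.8257i


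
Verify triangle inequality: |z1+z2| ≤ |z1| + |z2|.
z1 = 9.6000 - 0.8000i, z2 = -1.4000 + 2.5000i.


|z1| = sqrt(9.6^2 + (-0.8)^2) = sqrt(92.8) = 9.6333
|z2| = sqrt((-1.4)^2 + 2.5^2) = sqrt(8.21) = 2.8653
z1+z2 = 8.2000 + 1.7000i
|z1+z2| = sqrt(70.13) = 8.3744
|z1|+|z2| = 9.6333 + 2.8653 = 12.4986

|z1+z2| = 8.3744 ≤ |z1|+|z2| = 12.4986 (verified)


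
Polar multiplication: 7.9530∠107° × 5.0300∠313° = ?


r = 7.9530 * 5.0300 = 40.0036
theta = 107° + 313° = 420° = 60° (mod 360)

40.0036 cis(60°)


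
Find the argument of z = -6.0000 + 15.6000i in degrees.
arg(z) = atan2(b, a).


Re = -6, Im = 15.6
arg = atan2(15.6, -6) = 111.0375 degrees

arg(z) = 111.0375 degrees


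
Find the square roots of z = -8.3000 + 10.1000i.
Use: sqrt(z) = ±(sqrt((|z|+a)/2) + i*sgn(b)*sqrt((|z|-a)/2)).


|z| = sqrt(68.89+102.01) = 13.0729
sqrt((|z|+a)/2) = sqrt((13.0729+(-8.3))/2) = sqrt(2.3864) = 1.5448
sqrt((|z|-a)/2) = sqrt((13.0729-(-8.3))/2) = sqrt(10.6864) = 3.2690

±(1.5448 + 3.2690i) i.e. 1.5448 + 3.2690i and -1.5448 - 3.2690i


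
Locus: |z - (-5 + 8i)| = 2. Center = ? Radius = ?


|z - z0| = r is a circle with center z0 and radius r.
Center = (-5, 8), radius = 2

Circle with center (-5, 8) and radius 2


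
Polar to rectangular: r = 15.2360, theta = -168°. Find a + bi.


a = 15.2360*cos(-168°) = 15.2360*(-0.97815) = -14.9031
b = 15.2360*sin(-168°) = 15.2360*(-0.20791) = -3.1677

-14.9031 - 3.1677i


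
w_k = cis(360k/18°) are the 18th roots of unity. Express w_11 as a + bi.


Angle = 360*11/18 = 220°
a = cos(220°) = -0.7660
b = sin(220°) = -0.6428

-0.7660 - 0.6428i


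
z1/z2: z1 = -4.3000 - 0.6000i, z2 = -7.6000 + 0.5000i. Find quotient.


Conjugate of z2 = -7.6000 - 0.5000i
Numerator: (-4.3000 - 0.6000i)(-7.6000 - 0.5000i) = 32.3800 + 6.7100i
Denominator: (-7.6)^2 + 0.5^2 = 58.01
Result = (32.3800 + 6.7100i)/58.01

0.5582 + 0.1157i


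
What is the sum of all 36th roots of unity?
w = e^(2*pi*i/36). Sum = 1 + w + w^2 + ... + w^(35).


The sum of all 36th roots of unity is 0.
Geometric series: (1 - w^36)/(1 - w) = (1-1)/(1-w) = 0 since w^36 = 1, w ≠ 1.
Alternatively: coefficient of z^35 in z^36 - 1 is 0.

0


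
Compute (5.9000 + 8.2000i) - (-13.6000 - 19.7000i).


Real: 5.9 + 13.6 = 19.5
Imag: 8.2 + 19.7 = 27.9

19.5000 + 27.9000i


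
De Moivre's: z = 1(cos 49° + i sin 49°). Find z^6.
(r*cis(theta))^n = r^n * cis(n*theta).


r^6 = 1^6 = 1
n*theta = 6*49° = 294° = 294° (mod 360)
a = 1*cos(294°) = 0.4067
b = 1*sin(294°) = -0.9135

1 cis(294°) = 0.4067 - 0.9135i


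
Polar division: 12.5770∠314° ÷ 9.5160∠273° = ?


r = 12.5770 / 9.5160 = 1.3217
theta = 314° - 273° = 41° = 41° (mod 360)

1.3217 cis(41°)


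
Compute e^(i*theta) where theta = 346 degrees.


cos(346°) = 0.9703
sin(346°) = -0.2419

e^(i*346°) = 0.9703 - 0.2419i


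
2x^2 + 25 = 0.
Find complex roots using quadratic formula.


disc = 0^2 - 4*2*25 = 0 - 200 = -200
sqrt(|disc|) = sqrt(200) = 14.1421
Real part = 0/(2*2) = 0
Imag part = 14.1421/(2*2) = 3.5355

0 ± 3.5355i


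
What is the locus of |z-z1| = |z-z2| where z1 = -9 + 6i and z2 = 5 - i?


Equal distances means the locus is the perpendicular bisector of z1 and z2.
Midpoint = ((-9+5)/2, (6+(-1))/2) = (-2.0000, 2.5000)

Perpendicular bisector through (-2.0000, 2.5000)


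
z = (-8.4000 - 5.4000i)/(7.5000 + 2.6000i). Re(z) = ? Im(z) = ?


Multiply by conjugate: (-8.4000 - 5.4000i)(7.5000 - 2.6000i) / (7.5^2 + 2.6^2)
Numerator real = -8.4*7.5 - (5.4)*2.6 = -77.04
Numerator imag = -5.4*7.5 - (-8.4)*2.6 = -18.66
Denominator = 63.01
Re(z) = -77.04/63.01 = -1.2227
Im(z) = -18.66/63.01 = -0.2961

Re(z) = -1.2227, Im(z) = -0.2961


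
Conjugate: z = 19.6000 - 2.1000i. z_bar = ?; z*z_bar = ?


z_bar = 19.6000 + 2.1000i
z*z_bar = 19.6^2 + (-2.1)^2 = 384.16 + 4.41 = 388.57

z_bar = 19.6000 + 2.1000i, z*z_bar = 388.57


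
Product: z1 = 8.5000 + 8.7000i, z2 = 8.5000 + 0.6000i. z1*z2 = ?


Real = 8.5*8.5 - 8.7*0.6 = 72.25 - 5.22 = 67.03
Imag = 8.5*0.6 + 8.5*8.7 = 5.1 + 73.95 = 79.05

67.0300 + 79.0500i


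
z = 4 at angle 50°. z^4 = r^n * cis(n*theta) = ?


r^4 = 4^4 = 256
n*theta = 4*50° = 200° = 200° (mod 360)
a = 256*cos(200°) = -240.5613
b = 256*sin(200°) = -87.5572

256 cis(200°) = -240.5613 - 87.5572i


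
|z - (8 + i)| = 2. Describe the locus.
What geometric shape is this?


|z - z0| = r is a circle with center z0 and radius r.
Center = (8, 1), radius = 2

Circle with center (8, 1) and radius 2


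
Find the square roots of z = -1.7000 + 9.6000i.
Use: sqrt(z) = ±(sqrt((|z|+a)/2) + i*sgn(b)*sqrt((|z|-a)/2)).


|z| = sqrt(2.89+92.16) = 9.7494
sqrt((|z|+a)/2) = sqrt((9.7494+(-1.7))/2) = sqrt(4.0247) = 2.0062
sqrt((|z|-a)/2) = sqrt((9.7494-(-1.7))/2) = sqrt(5.7247) = 2.3926

±(2.0062 + 2.3926i) i.e. 2.0062 + 2.3926i and -2.0062 - 2.3926i


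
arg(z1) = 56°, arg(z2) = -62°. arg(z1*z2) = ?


arg(z1*z2) = 56° - 62° = -6°
Normalized to (-180°, 180°]: -6°

-6°


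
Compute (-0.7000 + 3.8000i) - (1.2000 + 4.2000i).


Real: -0.7 - 1.2 = -1.9
Imag: 3.8 - 4.2 = -0.4

-1.9000 - 0.4000i


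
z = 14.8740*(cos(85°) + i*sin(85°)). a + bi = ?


a = 14.8740*cos(85°) = 14.8740*0.08716 = 1.2964
b = 14.8740*sin(85°) = 14.8740*0.996195 = 14.8174

1.2964 + 14.8174i


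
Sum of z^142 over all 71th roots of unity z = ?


The roots are w_k = w^k with w = e^(2*pi*i/71), and (w^k)^142 = (w^142)^k.
So S = 1 + u + u^2 + ... + u^(70) with u = w^142.
142 = 2*71 + 0, so 142 is a multiple of 71 and u = (w^71)^2 = 1.
Every one of the 71 terms equals 1: S = 71

S = 71


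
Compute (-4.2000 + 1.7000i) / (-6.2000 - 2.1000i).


Conjugate of z2 = -6.2000 + 2.1000i
Numerator: (-4.2000 + 1.7000i)(-6.2000 + 2.1000i) = 22.4700 - 19.3600i
Denominator: (-6.2)^2 + (-2.1)^2 = 42.85
Result = (22.4700 - 19.3600i)/42.85

0.5244 - 0.4518i


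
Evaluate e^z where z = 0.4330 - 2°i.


e^0.4330 = 1.54188
cos(-2°) = 0.99939
sin(-2°) = -0.0349
Real = 1.54188*0.99939 = 1.5409
Imag = 1.54188*(-0.0349) = -0.0538

1.5409 - 0.0538i


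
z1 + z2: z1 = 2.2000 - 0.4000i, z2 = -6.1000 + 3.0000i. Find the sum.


Real: 2.2 - 6.1 = -3.9
Imag: -0.4 + 3 = 2.6

-3.9000 + 2.6000i


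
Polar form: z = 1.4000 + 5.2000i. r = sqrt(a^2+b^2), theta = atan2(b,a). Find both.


r = sqrt(1.96+27.04) = sqrt(29) = 5.3852
theta = atan2(5.2, 1.4) = 74.9315 degrees

r = 5.3852, theta = 74.9315 degrees


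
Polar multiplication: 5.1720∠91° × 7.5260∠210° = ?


r = 5.1720 * 7.5260 = 38.9245
theta = 91° + 210° = 301° = 301° (mod 360)

38.9245 cis(301°)


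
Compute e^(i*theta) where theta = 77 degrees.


cos(77°) = 0.2250
sin(77°) = 0.9744

e^(i*77°) = 0.2250 + 0.9744i


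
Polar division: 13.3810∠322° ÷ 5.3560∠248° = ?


r = 13.3810 / 5.3560 = 2.4983
theta = 322° - 248° = 74° = 74° (mod 360)

2.4983 cis(74°)


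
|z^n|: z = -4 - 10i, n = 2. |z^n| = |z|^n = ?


|z| = sqrt(16+100) = sqrt(116) = 10.7703
|z^2| = |z|^2 = (sqrt(116))^2 = 116

|z^2| = 116


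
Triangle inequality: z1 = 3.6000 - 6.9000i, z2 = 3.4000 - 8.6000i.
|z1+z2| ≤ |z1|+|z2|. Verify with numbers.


|z1| = sqrt(3.6^2 + (-6.9)^2) = sqrt(60.57) = 7.7827
|z2| = sqrt(3.4^2 + (-8.6)^2) = sqrt(85.52) = 9.2477
z1+z2 = 7.0000 - 15.5000i
|z1+z2| = sqrt(289.25) = 17.0074
|z1|+|z2| = 7.7827 + 9.2477 = 17.0304

|z1+z2| = 17.0074 ≤ |z1|+|z2| = 17.0304 (verified)


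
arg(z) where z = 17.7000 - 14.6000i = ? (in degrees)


Re = 17.7, Im = -14.6
arg = atan2(-14.6, 17.7) = -39.5178 degrees

arg(z) = -39.5178 degrees


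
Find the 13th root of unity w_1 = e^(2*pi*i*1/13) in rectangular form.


Angle = 360*1/13 = 27.6923°
a = cos(27.6923°) = 0.8855
b = sin(27.6923°) = 0.4647

0.8855 + 0.4647i


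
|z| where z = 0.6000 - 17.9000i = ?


|z| = sqrt(0.6^2 + (-17.9)^2) = sqrt(0.36 + 320.41) = sqrt(320.77) = 17.9101

|z| = 17.9101


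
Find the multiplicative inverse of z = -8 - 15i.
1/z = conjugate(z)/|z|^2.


|z|^2 = 64+225 = 289
1/z = (-8 + 15i)/289

1/z = -0.0277 + 0.0519i


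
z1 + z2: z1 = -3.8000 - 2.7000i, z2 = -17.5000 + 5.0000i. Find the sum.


Real: -3.8 - 17.5 = -21.3
Imag: -2.7 + 5 = 2.3

-21.3000 + 2.3000i


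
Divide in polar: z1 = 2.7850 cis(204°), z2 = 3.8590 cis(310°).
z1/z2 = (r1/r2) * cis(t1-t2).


r = 2.7850 / 3.8590 = 0.7217
theta = 204° - 310° = -106° = 254° (mod 360)

0.7217 cis(254°)


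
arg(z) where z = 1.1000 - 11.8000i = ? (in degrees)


Re = 1.1, Im = -11.8
arg = atan2(-11.8, 1.1) = -84.6743 degrees

arg(z) = -84.6743 degrees


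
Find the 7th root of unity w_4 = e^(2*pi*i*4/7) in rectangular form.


Angle = 360*4/7 = 205.7143°
a = cos(205.7143°) = -0.9010
b = sin(205.7143°) = -0.4339

-0.9010 - 0.4339i


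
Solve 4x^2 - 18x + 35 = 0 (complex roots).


disc = (-18)^2 - 4*4*35 = 324 - 560 = -236
sqrt(|disc|) = sqrt(236) = 15.3623
Real part = 18/(2*4) = 2.2500
Imag part = 15.3623/(2*4) = 1.9203

2.2500 ± 1.9203i


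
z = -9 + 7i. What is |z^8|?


|z| = sqrt(81+49) = sqrt(130) = 11.4018
|z^8| = |z|^8 = (sqrt(130))^8 = 130^4 = 285610000

|z^8| = 285610000


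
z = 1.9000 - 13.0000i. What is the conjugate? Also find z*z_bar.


z_bar = 1.9000 + 13.0000i
z*z_bar = 1.9^2 + (-13)^2 = 3.61 + 169 = 172.61

z_bar = 1.9000 + 13.0000i, z*z_bar = 172.61


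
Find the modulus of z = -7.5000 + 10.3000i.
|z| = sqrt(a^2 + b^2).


|z| = sqrt((-7.5)^2 + 10.3^2) = sqrt(56.25 + 106.09) = sqrt(162.34) = 12.7413

|z| = 12.7413


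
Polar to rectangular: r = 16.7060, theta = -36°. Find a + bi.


a = 16.7060*cos(-36°) = 16.7060*0.809017 = 13.5154
b = 16.7060*sin(-36°) = 16.7060*(-0.587785) = -9.8195

13.5154 - 9.8195i


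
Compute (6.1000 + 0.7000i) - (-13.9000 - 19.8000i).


Real: 6.1 + 13.9 = 20
Imag: 0.7 + 19.8 = 20.5

20.0000 + 20.5000i


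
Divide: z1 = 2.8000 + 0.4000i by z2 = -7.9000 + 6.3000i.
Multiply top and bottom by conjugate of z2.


Conjugate of z2 = -7.9000 - 6.3000i
Numerator: (2.8000 + 0.4000i)(-7.9000 - 6.3000i) = -19.6000 - 20.8000i
Denominator: (-7.9)^2 + 6.3^2 = 102.1
Result = (-19.6000 - 20.8000i)/102.1

-0.1920 - 0.2037i


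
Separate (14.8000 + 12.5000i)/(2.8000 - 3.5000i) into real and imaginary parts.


Multiply by conjugate: (14.8000 + 12.5000i)(2.8000 + 3.5000i) / (2.8^2 + (-3.5)^2)
Numerator real = 14.8*2.8 + 12.5*(-3.5) = -2.31
Numerator imag = 12.5*2.8 - 14.8*(-3.5) = 86.8
Denominator = 20.09
Re(z) = -2.31/20.09 = -0.1150
Im(z) = 86.8/20.09 = 4.3206

Re(z) = -0.1150, Im(z) = 4.3206


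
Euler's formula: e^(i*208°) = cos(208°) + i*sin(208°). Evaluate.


cos(208°) = -0.8829
sin(208°) = -0.4695

e^(i*208°) = -0.8829 - 0.4695i


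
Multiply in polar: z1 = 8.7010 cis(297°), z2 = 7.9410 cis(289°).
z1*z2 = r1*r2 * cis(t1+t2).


r = 8.7010 * 7.9410 = 69.0946
theta = 297° + 289° = 586° = 226° (mod 360)

69.0946 cis(226°)


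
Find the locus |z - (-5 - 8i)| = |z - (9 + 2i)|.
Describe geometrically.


Equal distances means the locus is the perpendicular bisector of z1 and z2.
Midpoint = ((-5+9)/2, (-8+2)/2) = (2.0000, -3.0000)

Perpendicular bisector through (2.0000, -3.0000)


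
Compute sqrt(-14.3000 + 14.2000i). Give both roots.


|z| = sqrt(204.49+201.64) = 20.1527
sqrt((|z|+a)/2) = sqrt((20.1527+(-14.3))/2) = sqrt(2.9263) = 1.7107
sqrt((|z|-a)/2) = sqrt((20.1527-(-14.3))/2) = sqrt(17.2263) = 4.1505

±(1.7107 + 4.1505i) i.e. 1.7107 + 4.1505i and -1.7107 - 4.1505i


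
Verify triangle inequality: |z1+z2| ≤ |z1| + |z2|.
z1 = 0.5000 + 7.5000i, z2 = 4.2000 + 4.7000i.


|z1| = sqrt(0.5^2 + 7.5^2) = sqrt(56.5) = 7.5166
|z2| = sqrt(4.2^2 + 4.7^2) = sqrt(39.73) = 6.3032
z1+z2 = 4.7000 + 12.2000i
|z1+z2| = sqrt(170.93) = 13.0740
|z1|+|z2| = 7.5166 + 6.3032 = 13.8198

|z1+z2| = 13.0740 ≤ |z1|+|z2| = 13.8198 (verified)


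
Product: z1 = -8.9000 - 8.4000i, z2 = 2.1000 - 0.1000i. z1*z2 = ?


Real = -8.9*2.1 - (-8.4)*(-0.1) = -18.69 - 0.84 = -19.53
Imag = -8.9*(-0.1) + 2.1*(-8.4) = 0.89 - (17.64) = -16.75

-19.5300 - 16.7500i


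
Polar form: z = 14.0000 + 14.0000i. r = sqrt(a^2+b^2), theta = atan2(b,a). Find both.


r = sqrt(196+196) = sqrt(392) = 19.7990
theta = atan2(14, 14) = 45.0000 degrees

r = 19.7990, theta = 45.0000 degrees


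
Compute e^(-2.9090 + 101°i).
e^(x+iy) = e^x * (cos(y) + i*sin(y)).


e^-2.9090 = 0.0545
cos(101°) = -0.1908
sin(101°) = 0.9816
Real = 0.0545*(-0.1908) = -0.0104
Imag = 0.0545*0.9816 = 0.0535

-0.0104 + 0.0535i


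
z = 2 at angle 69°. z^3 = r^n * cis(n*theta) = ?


r^3 = 2^3 = 8
n*theta = 3*69° = 207° = 207° (mod 360)
a = 8*cos(207°) = -7.1281
b = 8*sin(207°) = -3.6319

8 cis(207°) = -7.1281 - 3.6319i


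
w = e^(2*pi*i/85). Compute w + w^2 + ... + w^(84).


With w = e^(2*pi*i/85), all 85 of the 85th roots of unity w^0 = 1, w, ..., w^(84) sum to 0: 1 + w + ... + w^(84) = (1 - w^85)/(1 - w) = 0 since w^85 = 1, w ≠ 1.
Removing the root 1: w + w^2 + ... + w^(84) = 0 - 1 = -1

Sum = -1


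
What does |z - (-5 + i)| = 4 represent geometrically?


|z - z0| = r is a circle with center z0 and radius r.
Center = (-5, 1), radius = 4

Circle with center (-5, 1) and radius 4


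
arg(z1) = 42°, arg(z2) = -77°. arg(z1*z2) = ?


arg(z1*z2) = 42° - 77° = -35°
Normalized to (-180°, 180°]: -35°

-35°


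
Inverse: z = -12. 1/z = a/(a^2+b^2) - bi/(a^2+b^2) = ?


|z|^2 = 144+0 = 144
1/z = (-12 - 0i)/144

1/z = -0.0833 + 0i


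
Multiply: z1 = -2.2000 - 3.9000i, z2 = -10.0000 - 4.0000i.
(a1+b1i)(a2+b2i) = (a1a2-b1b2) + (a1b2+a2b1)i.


Real = -2.2*(-10) - (-3.9)*(-4) = 22 - 15.6 = 6.4
Imag = -2.2*(-4) - (10)*(-3.9) = 8.8 + 39 = 47.8

6.4000 + 47.8000i


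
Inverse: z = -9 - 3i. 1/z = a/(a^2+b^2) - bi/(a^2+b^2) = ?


|z|^2 = 81+9 = 90
1/z = (-9 + 3i)/90

1/z = -0.1000 + 0.0333i


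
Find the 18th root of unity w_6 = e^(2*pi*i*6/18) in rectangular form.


Angle = 360*6/18 = 120°
a = cos(120°) = -0.5000
b = sin(120°) = 0.8660

-0.5000 + 0.8660i


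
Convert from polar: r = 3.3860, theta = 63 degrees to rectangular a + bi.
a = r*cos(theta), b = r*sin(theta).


a = 3.3860*cos(63°) = 3.3860*0.454 = 1.5372
b = 3.3860*sin(63°) = 3.3860*0.891 = 3.0169

1.5372 + 3.0169i


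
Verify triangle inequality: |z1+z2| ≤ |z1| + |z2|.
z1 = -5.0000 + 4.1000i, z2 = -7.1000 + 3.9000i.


|z1| = sqrt((-5)^2 + 4.1^2) = sqrt(41.81) = 6.4661
|z2| = sqrt((-7.1)^2 + 3.9^2) = sqrt(65.62) = 8.1006
z1+z2 = -12.1000 + 8.0000i
|z1+z2| = sqrt(210.41) = 14.5055
|z1|+|z2| = 6.4661 + 8.1006 = 14.5667

|z1+z2| = 14.5055 ≤ |z1|+|z2| = 14.5667 (verified)


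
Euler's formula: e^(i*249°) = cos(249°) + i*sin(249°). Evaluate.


cos(249°) = -0.3584
sin(249°) = -0.9336

e^(i*249°) = -0.3584 - 0.9336i


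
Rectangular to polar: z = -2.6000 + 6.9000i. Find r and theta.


r = sqrt(6.76+47.61) = sqrt(54.37) = 7.3736
theta = atan2(6.9, -2.6) = 110.6470 degrees

r = 7.3736, theta = 110.6470 degrees


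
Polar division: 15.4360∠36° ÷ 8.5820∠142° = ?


r = 15.4360 / 8.5820 = 1.7986
theta = 36° - 142° = -106° = 254° (mod 360)

1.7986 cis(254°)


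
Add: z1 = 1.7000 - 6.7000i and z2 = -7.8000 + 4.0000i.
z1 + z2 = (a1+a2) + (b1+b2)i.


Real: 1.7 - 7.8 = -6.1
Imag: -6.7 + 4 = -2.7

-6.1000 - 2.7000i


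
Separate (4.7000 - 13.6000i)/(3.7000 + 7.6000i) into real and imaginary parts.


Multiply by conjugate: (4.7000 - 13.6000i)(3.7000 - 7.6000i) / (3.7^2 + 7.6^2)
Numerator real = 4.7*3.7 - (13.6)*7.6 = -85.97
Numerator imag = -13.6*3.7 - 4.7*7.6 = -86.04
Denominator = 71.45
Re(z) = -85.97/71.45 = -1.2032
Im(z) = -86.04/71.45 = -1.2042

Re(z) = -1.2032, Im(z) = -1.2042


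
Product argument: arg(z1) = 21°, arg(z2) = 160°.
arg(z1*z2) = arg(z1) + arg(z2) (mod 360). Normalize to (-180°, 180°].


arg(z1*z2) = 21° + 160° = 181°
Normalized to (-180°, 180°]: -179°

-179°


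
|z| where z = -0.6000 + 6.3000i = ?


|z| = sqrt((-0.6)^2 + 6.3^2) = sqrt(0.36 + 39.69) = sqrt(40.05) = 6.3285

|z| = 6.3285


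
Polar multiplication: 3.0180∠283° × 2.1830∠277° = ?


r = 3.0180 * 2.1830 = 6.5883
theta = 283° + 277° = 560° = 200° (mod 360)

6.5883 cis(200°)


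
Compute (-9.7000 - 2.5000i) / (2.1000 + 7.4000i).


Conjugate of z2 = 2.1000 - 7.4000i
Numerator: (-9.7000 - 2.5000i)(2.1000 - 7.4000i) = -38.8700 + 66.5300i
Denominator: 2.1^2 + 7.4^2 = 59.17
Result = (-38.8700 + 66.5300i)/59.17

-0.6569 + 1.1244i


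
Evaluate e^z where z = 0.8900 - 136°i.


e^0.8900 = 2.4351
cos(-136°) = -0.71934
sin(-136°) = -0.69466
Real = 2.4351*(-0.71934) = -1.7517
Imag = 2.4351*(-0.69466) = -1.6916

-1.7517 - 1.6916i


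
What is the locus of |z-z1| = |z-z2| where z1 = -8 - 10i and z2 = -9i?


Equal distances means the locus is the perpendicular bisector of z1 and z2.
Midpoint = ((-8+0)/2, (-10+(-9))/2) = (-4.0000, -9.5000)

Perpendicular bisector through (-4.0000, -9.5000)


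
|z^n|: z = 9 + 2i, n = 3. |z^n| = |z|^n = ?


|z| = sqrt(81+4) = sqrt(85) = 9.2195
|z^3| = |z|^3 = (sqrt(85))^3 = 85*sqrt(85)

|z^3| = 85*sqrt(85) ≈ 783.6613


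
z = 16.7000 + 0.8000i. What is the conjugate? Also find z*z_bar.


z_bar = 16.7000 - 0.8000i
z*z_bar = 16.7^2 + 0.8^2 = 278.89 + 0.64 = 279.53

z_bar = 16.7000 - 0.8000i, z*z_bar = 279.53


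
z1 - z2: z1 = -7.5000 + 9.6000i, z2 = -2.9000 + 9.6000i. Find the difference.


Real: -7.5 + 2.9 = -4.6
Imag: 9.6 - 9.6 = 0

-4.6000


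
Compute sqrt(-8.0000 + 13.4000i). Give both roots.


|z| = sqrt(64+179.56) = 15.6064
sqrt((|z|+a)/2) = sqrt((15.6064+(-8))/2) = sqrt(3.8032) = 1.9502
sqrt((|z|-a)/2) = sqrt((15.6064-(-8))/2) = sqrt(11.8032) = 3.4356

±(1.9502 + 3.4356i) i.e. 1.9502 + 3.4356i and -1.9502 - 3.4356i


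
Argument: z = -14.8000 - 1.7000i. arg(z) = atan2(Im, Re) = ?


Re = -14.8, Im = -1.7
arg = atan2(-1.7, -14.8) = -173.4474 degrees

arg(z) = -173.4474 degrees


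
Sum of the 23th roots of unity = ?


The sum of all 23th roots of unity is 0.
Geometric series: (1 - w^23)/(1 - w) = (1-1)/(1-w) = 0 since w^23 = 1, w ≠ 1.
Alternatively: coefficient of z^22 in z^23 - 1 is 0.

0


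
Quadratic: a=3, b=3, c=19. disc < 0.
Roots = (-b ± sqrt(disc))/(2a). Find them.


disc = 3^2 - 4*3*19 = 9 - 228 = -219
sqrt(|disc|) = sqrt(219) = 14.7986
Real part = -3/(2*3) = -0.5000
Imag part = 14.7986/(2*3) = 2.4664

-0.5000 ± 2.4664i


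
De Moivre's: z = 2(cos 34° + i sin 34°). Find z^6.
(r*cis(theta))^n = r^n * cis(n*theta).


r^6 = 2^6 = 64
n*theta = 6*34° = 204° = 204° (mod 360)
a = 64*cos(204°) = -58.4669
b = 64*sin(204°) = -26.0311

64 cis(204°) = -58.4669 - 26.0311i


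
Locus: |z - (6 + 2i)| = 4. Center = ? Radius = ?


|z - z0| = r is a circle with center z0 and radius r.
Center = (6, 2), radius = 4

Circle with center (6, 2) and radius 4


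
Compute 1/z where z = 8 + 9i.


|z|^2 = 64+81 = 145
1/z = (8 - 9i)/145

1/z = 0.0552 - 0.0621i


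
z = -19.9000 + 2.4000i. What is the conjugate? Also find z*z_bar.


z_bar = -19.9000 - 2.4000i
z*z_bar = (-19.9)^2 + 2.4^2 = 396.01 + 5.76 = 401.77

z_bar = -19.9000 - 2.4000i, z*z_bar = 401.77


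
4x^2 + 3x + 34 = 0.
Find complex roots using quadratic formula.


disc = 3^2 - 4*4*34 = 9 - 544 = -535
sqrt(|disc|) = sqrt(535) = 23.1301
Real part = -3/(2*4) = -0.3750
Imag part = 23.1301/(2*4) = 2.8913

-0.3750 ± 2.8913i


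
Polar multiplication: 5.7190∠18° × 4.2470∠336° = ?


r = 5.7190 * 4.2470 = 24.2886
theta = 18° + 336° = 354° = 354° (mod 360)

24.2886 cis(354°)


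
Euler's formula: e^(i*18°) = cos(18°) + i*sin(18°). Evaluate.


cos(18°) = 0.9511
sin(18°) = 0.3090

e^(i*18°) = 0.9511 + 0.3090i


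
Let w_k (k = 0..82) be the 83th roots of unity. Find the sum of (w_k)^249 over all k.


The roots are w_k = w^k with w = e^(2*pi*i/83), and (w^k)^249 = (w^249)^k.
So S = 1 + u + u^2 + ... + u^(82) with u = w^249.
249 = 3*83 + 0, so 249 is a multiple of 83 and u = (w^83)^3 = 1.
Every one of the 83 terms equals 1: S = 83

S = 83


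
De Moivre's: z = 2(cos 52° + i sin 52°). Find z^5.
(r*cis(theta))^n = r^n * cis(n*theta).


r^5 = 2^5 = 32
n*theta = 5*52° = 260° = 260° (mod 360)
a = 32*cos(260°) = -5.5567
b = 32*sin(260°) = -31.5138

32 cis(260°) = -5.5567 - 31.5138i


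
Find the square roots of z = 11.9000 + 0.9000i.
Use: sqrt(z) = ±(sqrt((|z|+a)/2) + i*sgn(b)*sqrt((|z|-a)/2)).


|z| = sqrt(141.61+0.81) = 11.9340
sqrt((|z|+a)/2) = sqrt((11.9340+11.9)/2) = sqrt(11.9170) = 3.4521
sqrt((|z|-a)/2) = sqrt((11.9340-11.9)/2) = sqrt(0.0170) = 0.1304

±(3.4521 + 0.1304i) i.e. 3.4521 + 0.1304i and -3.4521 - 0.1304i


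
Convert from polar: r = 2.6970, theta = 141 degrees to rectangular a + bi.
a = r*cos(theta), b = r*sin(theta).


a = 2.6970*cos(141°) = 2.6970*(-0.77715) = -2.0960
b = 2.6970*sin(141°) = 2.6970*0.62932 = 1.6973

-2.0960 + 1.6973i


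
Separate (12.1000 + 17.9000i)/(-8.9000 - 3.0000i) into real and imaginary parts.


Multiply by conjugate: (12.1000 + 17.9000i)(-8.9000 + 3.0000i) / ((-8.9)^2 + (-3)^2)
Numerator real = 12.1*(-8.9) + 17.9*(-3) = -161.39
Numerator imag = 17.9*(-8.9) - 12.1*(-3) = -123.01
Denominator = 88.21
Re(z) = -161.39/88.21 = -1.8296
Im(z) = -123.01/88.21 = -1.3945

Re(z) = -1.8296, Im(z) = -1.3945


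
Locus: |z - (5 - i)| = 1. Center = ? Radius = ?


|z - z0| = r is a circle with center z0 and radius r.
Center = (5, -1), radius = 1

Circle with center (5, -1) and radius 1


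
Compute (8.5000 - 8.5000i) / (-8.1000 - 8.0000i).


Conjugate of z2 = -8.1000 + 8.0000i
Numerator: (8.5000 - 8.5000i)(-8.1000 + 8.0000i) = -0.8500 + 136.8500i
Denominator: (-8.1)^2 + (-8)^2 = 129.61
Result = (-0.8500 + 136.8500i)/129.61

-0.0066 + 1.0559i


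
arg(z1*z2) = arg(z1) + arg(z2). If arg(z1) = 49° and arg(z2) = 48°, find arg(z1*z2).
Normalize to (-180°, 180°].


arg(z1*z2) = 49° + 48° = 97°
Normalized to (-180°, 180°]: 97°

97°


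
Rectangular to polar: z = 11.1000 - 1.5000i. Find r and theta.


r = sqrt(123.21+2.25) = sqrt(125.46) = 11.2009
theta = atan2(-1.5, 11.1) = -7.6961 degrees

r = 11.2009, theta = -7.6961 degrees


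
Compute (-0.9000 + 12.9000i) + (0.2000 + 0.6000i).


Real: -0.9 + 0.2 = -0.7
Imag: 12.9 + 0.6 = 13.5

-0.7000 + 13.5000i


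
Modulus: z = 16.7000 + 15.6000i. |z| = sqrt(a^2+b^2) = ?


|z| = sqrt(16.7^2 + 15.6^2) = sqrt(278.89 + 243.36) = sqrt(522.25) = 22.8528

|z| = 22.8528


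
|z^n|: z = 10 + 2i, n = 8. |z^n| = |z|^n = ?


|z| = sqrt(100+4) = sqrt(104) = 10.1980
|z^8| = |z|^8 = (sqrt(104))^8 = 104^4 = 116985856

|z^8| = 116985856


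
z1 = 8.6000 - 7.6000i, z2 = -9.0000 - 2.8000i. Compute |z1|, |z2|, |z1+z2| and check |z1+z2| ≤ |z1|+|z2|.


|z1| = sqrt(8.6^2 + (-7.6)^2) = sqrt(131.72) = 11.4769
|z2| = sqrt((-9)^2 + (-2.8)^2) = sqrt(88.84) = 9.4255
z1+z2 = -0.4000 - 10.4000i
|z1+z2| = sqrt(108.32) = 10.4077
|z1|+|z2| = 11.4769 + 9.4255 = 20.9024

|z1+z2| = 10.4077 ≤ |z1|+|z2| = 20.9024 (verified)


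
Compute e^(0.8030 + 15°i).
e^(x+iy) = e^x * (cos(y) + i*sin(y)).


e^0.8030 = 2.23223
cos(15°) = 0.96593
sin(15°) = 0.2588
Real = 2.23223*0.96593 = 2.1562
Imag = 2.23223*0.2588 = 0.5777

2.1562 + 0.5777i


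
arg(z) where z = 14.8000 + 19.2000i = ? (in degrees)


Re = 14.8, Im = 19.2
arg = atan2(19.2, 14.8) = 52.3738 degrees

arg(z) = 52.3738 degrees


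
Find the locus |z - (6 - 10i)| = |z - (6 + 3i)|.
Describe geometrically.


Equal distances means the locus is the perpendicular bisector of z1 and z2.
Midpoint = ((6+6)/2, (-10+3)/2) = (6.0000, -3.5000)

Perpendicular bisector through (6.0000, -3.5000)


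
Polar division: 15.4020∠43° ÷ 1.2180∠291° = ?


r = 15.4020 / 1.2180 = 12.6453
theta = 43° - 291° = -248° = 112° (mod 360)

12.6453 cis(112°)


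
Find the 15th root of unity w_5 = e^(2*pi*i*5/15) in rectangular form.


Angle = 360*5/15 = 120°
a = cos(120°) = -0.5000
b = sin(120°) = 0.8660

-0.5000 + 0.8660i


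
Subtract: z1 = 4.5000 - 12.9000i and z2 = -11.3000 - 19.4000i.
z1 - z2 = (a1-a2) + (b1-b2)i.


Real: 4.5 + 11.3 = 15.8
Imag: -12.9 + 19.4 = 6.5

15.8000 + 6.5000i


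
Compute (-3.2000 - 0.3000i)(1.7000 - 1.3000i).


Real = -3.2*1.7 - (-0.3)*(-1.3) = -5.44 - 0.39 = -5.83
Imag = -3.2*(-1.3) + 1.7*(-0.3) = 4.16 - (0.51) = 3.65

-5.8300 + 3.6500i


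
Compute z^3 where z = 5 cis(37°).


r^3 = 5^3 = 125
n*theta = 3*37° = 111° = 111° (mod 360)
a = 125*cos(111°) = -44.7960
b = 125*sin(111°) = 116.6976

125 cis(111°) = -44.7960 + 116.6976i


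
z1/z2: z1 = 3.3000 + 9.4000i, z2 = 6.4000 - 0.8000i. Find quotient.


Conjugate of z2 = 6.4000 + 0.8000i
Numerator: (3.3000 + 9.4000i)(6.4000 + 0.8000i) = 13.6000 + 62.8000i
Denominator: 6.4^2 + (-0.8)^2 = 41.6
Result = (13.6000 + 62.8000i)/41.6

0.3269 + 1.5096i


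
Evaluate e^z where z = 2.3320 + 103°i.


e^2.3320 = 10.2985
cos(103°) = -0.224951
sin(103°) = 0.9743701
Real = 10.2985*(-0.224951) = -2.3167
Imag = 10.2985*0.9743701 = 10.0346

-2.3167 + 10.0346i
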